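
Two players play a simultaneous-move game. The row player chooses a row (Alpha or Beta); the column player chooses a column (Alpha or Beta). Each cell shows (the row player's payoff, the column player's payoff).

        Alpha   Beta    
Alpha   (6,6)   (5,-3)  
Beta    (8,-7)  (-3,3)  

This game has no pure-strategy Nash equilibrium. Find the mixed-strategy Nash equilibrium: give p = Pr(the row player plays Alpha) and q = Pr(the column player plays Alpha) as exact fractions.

Each player's mixing probability is pinned down by making the *other* player indifferent.
The column player indifferent between Alpha and Beta: p·6 + (1−p)·(-7) = p·(-3) + (1−p)·3 ⟹ (-7) + 13p = 3 + (-6)p ⟹ p = 10/19.
The row player indifferent between Alpha and Beta: q·6 + (1−q)·5 = q·8 + (1−q)·(-3) ⟹ 5 + 1q = (-3) + 11q ⟹ q = 4/5.

p = 10/19, q = 4/5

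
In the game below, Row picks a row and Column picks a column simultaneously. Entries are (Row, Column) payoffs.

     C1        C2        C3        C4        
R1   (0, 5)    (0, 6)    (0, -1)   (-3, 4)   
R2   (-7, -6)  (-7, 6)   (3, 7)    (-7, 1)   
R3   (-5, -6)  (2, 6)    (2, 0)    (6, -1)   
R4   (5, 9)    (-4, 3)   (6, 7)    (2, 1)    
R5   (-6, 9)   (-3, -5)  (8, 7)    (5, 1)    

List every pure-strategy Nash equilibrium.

A profile is a Nash equilibrium when each player is best-responding to the other.
Row's best responses — vs C1: R4 (payoff 5); vs C2: R3 (payoff 2); vs C3: R5 (payoff 8); vs C4: R3 (payoff 6).
Column's best responses — vs R1: C2 (payoff 6); vs R2: C3 (payoff 7); vs R3: C2 (payoff 6); vs R4: C1 (payoff 9); vs R5: C1 (payoff 9).
Mutual best responses occur at (R3, C2) and (R4, C1); at each, neither player gains by switching.

(R3, C2) and (R4, C1)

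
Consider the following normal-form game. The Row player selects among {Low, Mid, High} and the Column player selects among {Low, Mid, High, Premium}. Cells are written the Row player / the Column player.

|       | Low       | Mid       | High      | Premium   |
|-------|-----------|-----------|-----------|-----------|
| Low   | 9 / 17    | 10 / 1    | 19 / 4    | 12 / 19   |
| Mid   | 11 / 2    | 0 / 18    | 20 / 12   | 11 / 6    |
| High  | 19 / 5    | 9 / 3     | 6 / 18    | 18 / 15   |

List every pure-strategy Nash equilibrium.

None

Check mutual best responses: a cell is a NE iff neither player can gain by unilaterally deviating.
The Row player's best responses — vs Low: High (payoff 19); vs Mid: Low (payoff 10); vs High: Mid (payoff 20); vs Premium: High (payoff 18).
The Column player's best responses — vs Low: Premium (payoff 19); vs Mid: Mid (payoff 18); vs High: High (payoff 18).
No cell has both players best-responding. For instance, the Row player's best reply to High is Mid, but against Mid the Column player prefers Mid over High.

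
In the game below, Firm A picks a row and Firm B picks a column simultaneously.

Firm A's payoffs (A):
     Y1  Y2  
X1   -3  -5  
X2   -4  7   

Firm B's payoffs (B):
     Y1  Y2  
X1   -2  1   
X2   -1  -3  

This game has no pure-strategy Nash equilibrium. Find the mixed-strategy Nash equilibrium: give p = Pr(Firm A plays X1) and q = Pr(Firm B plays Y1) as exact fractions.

Each player's mixing probability is pinned down by making the *other* player indifferent.
Firm B indifferent between Y1 and Y2: p·(-2) + (1−p)·(-1) = p·1 + (1−p)·(-3) ⟹ (-1) + (-1)p = (-3) + 4p ⟹ p = 2/5.
Firm A indifferent between X1 and X2: q·(-3) + (1−q)·(-5) = q·(-4) + (1−q)·7 ⟹ (-5) + 2q = 7 + (-11)q ⟹ q = 12/13.

p = 2/5, q = 12/13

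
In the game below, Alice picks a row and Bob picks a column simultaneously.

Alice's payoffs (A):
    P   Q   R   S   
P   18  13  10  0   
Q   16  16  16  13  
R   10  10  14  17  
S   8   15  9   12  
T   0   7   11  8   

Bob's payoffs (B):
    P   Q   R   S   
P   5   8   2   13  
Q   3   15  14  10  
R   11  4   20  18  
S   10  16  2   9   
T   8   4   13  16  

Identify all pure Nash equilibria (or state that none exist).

(Q, Q)

A profile is a Nash equilibrium when each player is best-responding to the other.
Alice's best responses — vs P: P (payoff 18); vs Q: Q (payoff 16); vs R: Q (payoff 16); vs S: R (payoff 17).
Bob's best responses — vs P: S (payoff 13); vs Q: Q (payoff 15); vs R: R (payoff 20); vs S: Q (payoff 16); vs T: S (payoff 16).
The only mutual best response is (Q, Q); neither player gains by switching there.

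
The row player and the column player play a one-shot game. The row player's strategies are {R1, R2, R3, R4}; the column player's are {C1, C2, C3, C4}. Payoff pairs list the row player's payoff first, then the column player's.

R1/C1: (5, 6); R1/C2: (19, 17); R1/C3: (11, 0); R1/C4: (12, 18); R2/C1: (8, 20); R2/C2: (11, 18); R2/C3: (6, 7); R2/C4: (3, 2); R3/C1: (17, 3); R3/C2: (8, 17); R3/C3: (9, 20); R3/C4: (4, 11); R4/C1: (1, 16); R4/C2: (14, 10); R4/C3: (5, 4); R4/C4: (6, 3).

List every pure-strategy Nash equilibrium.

(R1, C4)

Check mutual best responses: a cell is a NE iff neither player can gain by unilaterally deviating.
The row player's best responses — vs C1: R3 (payoff 17); vs C2: R1 (payoff 19); vs C3: R1 (payoff 11); vs C4: R1 (payoff 12).
The column player's best responses — vs R1: C4 (payoff 18); vs R2: C1 (payoff 20); vs R3: C3 (payoff 20); vs R4: C1 (payoff 16).
The only mutual best response is (R1, C4); neither player gains by switching there.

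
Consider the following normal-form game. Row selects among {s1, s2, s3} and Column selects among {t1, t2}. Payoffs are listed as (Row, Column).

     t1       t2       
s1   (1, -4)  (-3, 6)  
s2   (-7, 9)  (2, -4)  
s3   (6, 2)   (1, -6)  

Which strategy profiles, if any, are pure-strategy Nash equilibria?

A profile is a Nash equilibrium when each player is best-responding to the other.
Row's best responses — vs t1: s3 (payoff 6); vs t2: s2 (payoff 2).
Column's best responses — vs s1: t2 (payoff 6); vs s2: t1 (payoff 9); vs s3: t1 (payoff 2).
The only mutual best response is (s3, t1); neither player gains by switching there.

(s3, t1)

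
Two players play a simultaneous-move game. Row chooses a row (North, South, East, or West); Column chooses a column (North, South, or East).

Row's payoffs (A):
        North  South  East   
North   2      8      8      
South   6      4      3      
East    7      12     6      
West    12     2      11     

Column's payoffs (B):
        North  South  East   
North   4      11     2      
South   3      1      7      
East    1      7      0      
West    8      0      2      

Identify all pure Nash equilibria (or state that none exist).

A profile is a Nash equilibrium when each player is best-responding to the other.
Row's best responses — vs North: West (payoff 12); vs South: East (payoff 12); vs East: West (payoff 11).
Column's best responses — vs North: South (payoff 11); vs South: East (payoff 7); vs East: South (payoff 7); vs West: North (payoff 8).
Mutual best responses occur at (East, South) and (West, North); at each, neither player gains by switching.

(East, South) and (West, North)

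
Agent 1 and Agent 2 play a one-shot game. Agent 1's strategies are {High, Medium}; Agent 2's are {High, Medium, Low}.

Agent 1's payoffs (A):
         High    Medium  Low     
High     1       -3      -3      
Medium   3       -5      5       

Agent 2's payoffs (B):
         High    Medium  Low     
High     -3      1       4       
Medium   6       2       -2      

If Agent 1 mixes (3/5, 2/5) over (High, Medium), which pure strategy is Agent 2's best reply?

Low

Agent 2's best reply maximizes expected payoff against the mix.
High: (3/5)·(-3) + (2/5)·6 = 3/5
Medium: (3/5)·1 + (2/5)·2 = 7/5
Low: (3/5)·4 + (2/5)·(-2) = 8/5
Highest expected payoff is 8/5, from Low.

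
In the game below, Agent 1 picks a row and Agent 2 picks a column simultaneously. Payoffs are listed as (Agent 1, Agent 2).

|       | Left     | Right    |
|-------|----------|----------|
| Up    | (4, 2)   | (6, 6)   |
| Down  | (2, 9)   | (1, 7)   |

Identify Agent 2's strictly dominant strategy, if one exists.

Check whether one of Agent 2's strategies beats all alternatives regardless of what the opponent does.
Left is not dominant: against Up, Right gives 6 > 2.
Right is not dominant: against Down, Left gives 9 > 7.
No single strategy is best against every opponent action.

None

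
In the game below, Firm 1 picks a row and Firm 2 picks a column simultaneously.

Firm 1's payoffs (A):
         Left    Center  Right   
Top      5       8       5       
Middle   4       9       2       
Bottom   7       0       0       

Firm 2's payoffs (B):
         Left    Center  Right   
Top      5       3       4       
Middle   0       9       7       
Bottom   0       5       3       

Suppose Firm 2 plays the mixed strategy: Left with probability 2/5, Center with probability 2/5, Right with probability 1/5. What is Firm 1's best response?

Top

Firm 1's best reply maximizes expected payoff against the mix.
Top: (2/5)·5 + (2/5)·8 + (1/5)·5 = 31/5
Middle: (2/5)·4 + (2/5)·9 + (1/5)·2 = 28/5
Bottom: (2/5)·7 + (2/5)·0 + (1/5)·0 = 14/5
Highest expected payoff is 31/5, from Top.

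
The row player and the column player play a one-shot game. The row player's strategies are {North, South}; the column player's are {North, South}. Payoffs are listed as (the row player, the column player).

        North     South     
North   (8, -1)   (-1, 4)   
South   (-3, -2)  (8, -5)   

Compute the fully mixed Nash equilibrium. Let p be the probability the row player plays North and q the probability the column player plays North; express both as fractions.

p = 3/8, q = 9/20

In a mixed NE each player is indifferent between their pure strategies, so the opponent's mix sets the indifference.
The column player indifferent between North and South: p·(-1) + (1−p)·(-2) = p·4 + (1−p)·(-5) ⟹ (-2) + 1p = (-5) + 9p ⟹ p = 3/8.
The row player indifferent between North and South: q·8 + (1−q)·(-1) = q·(-3) + (1−q)·8 ⟹ (-1) + 9q = 8 + (-11)q ⟹ q = 9/20.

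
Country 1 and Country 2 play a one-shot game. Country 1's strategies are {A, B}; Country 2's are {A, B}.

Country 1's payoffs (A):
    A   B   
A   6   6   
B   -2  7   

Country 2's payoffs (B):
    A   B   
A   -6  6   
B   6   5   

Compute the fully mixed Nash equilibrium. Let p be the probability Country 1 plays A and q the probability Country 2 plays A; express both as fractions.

p = 1/13, q = 1/9

Each player's mixing probability is pinned down by making the *other* player indifferent.
Country 2 indifferent between A and B: p·(-6) + (1−p)·6 = p·6 + (1−p)·5 ⟹ 6 + (-12)p = 5 + 1p ⟹ p = 1/13.
Country 1 indifferent between A and B: q·6 + (1−q)·6 = q·(-2) + (1−q)·7 ⟹ 6 + 0q = 7 + (-9)q ⟹ q = 1/9.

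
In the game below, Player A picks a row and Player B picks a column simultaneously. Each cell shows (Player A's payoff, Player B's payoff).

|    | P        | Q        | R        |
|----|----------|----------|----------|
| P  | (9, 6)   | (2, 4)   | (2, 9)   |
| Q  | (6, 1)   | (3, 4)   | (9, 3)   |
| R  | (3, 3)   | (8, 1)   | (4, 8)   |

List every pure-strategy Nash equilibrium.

Find each player's best response to every opponent strategy; NE are the intersections.
Player A's best responses — vs P: P (payoff 9); vs Q: R (payoff 8); vs R: Q (payoff 9).
Player B's best responses — vs P: R (payoff 9); vs Q: Q (payoff 4); vs R: R (payoff 8).
No cell has both players best-responding. For instance, Player A's best reply to Q is R, but against R Player B prefers R over Q.

None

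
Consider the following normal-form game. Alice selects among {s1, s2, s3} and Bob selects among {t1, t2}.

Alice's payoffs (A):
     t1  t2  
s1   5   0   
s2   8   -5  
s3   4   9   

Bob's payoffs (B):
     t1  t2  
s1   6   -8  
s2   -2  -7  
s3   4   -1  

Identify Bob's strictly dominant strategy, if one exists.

t1

A strategy is strictly dominant if it gives Bob a strictly higher payoff than every other strategy, against every choice by the opponent.
t1 strictly dominates: vs s1: 6 > -8; vs s2: -2 > -7; vs s3: 4 > -1.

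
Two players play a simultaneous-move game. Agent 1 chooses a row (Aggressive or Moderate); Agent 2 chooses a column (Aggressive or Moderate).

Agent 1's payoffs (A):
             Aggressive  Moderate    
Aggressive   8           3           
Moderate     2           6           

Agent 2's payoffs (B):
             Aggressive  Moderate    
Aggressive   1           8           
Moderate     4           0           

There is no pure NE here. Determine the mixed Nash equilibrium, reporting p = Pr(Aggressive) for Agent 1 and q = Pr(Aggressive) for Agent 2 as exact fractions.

In a mixed NE each player is indifferent between their pure strategies, so the opponent's mix sets the indifference.
Agent 2 indifferent between Aggressive and Moderate: p·1 + (1−p)·4 = p·8 + (1−p)·0 ⟹ 4 + (-3)p = 0 + 8p ⟹ p = 4/11.
Agent 1 indifferent between Aggressive and Moderate: q·8 + (1−q)·3 = q·2 + (1−q)·6 ⟹ 3 + 5q = 6 + (-4)q ⟹ q = 1/3.

p = 4/11, q = 1/3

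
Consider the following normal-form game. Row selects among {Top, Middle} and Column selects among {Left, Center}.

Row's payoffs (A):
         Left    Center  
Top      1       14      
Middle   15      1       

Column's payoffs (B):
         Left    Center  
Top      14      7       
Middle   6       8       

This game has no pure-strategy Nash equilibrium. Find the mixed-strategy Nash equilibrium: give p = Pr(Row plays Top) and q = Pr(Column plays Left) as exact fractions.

p = 2/9, q = 13/27

Each player's mixing probability is pinned down by making the *other* player indifferent.
Column indifferent between Left and Center: p·14 + (1−p)·6 = p·7 + (1−p)·8 ⟹ 6 + 8p = 8 + (-1)p ⟹ p = 2/9.
Row indifferent between Top and Middle: q·1 + (1−q)·14 = q·15 + (1−q)·1 ⟹ 14 + (-13)q = 1 + 14q ⟹ q = 13/27.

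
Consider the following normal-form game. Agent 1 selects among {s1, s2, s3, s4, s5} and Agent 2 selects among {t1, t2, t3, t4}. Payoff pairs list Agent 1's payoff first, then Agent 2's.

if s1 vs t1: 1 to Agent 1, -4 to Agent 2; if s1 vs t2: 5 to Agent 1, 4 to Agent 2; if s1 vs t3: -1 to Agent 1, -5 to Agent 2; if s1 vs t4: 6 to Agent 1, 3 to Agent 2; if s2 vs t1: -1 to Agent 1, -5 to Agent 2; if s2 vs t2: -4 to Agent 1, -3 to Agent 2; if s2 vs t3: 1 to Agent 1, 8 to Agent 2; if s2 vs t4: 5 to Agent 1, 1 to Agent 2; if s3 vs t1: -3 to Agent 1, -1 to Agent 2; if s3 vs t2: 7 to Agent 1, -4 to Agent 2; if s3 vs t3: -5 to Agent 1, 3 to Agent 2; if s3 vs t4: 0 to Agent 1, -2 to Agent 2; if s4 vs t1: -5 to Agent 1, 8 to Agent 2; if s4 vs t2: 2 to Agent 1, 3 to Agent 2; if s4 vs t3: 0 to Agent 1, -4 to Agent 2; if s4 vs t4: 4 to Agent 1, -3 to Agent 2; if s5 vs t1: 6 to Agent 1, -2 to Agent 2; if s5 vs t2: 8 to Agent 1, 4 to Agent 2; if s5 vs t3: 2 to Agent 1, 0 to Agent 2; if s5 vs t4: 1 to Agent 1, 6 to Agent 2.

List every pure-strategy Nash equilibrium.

There is no pure-strategy Nash equilibrium

Find each player's best response to every opponent strategy; NE are the intersections.
Agent 1's best responses — vs t1: s5 (payoff 6); vs t2: s5 (payoff 8); vs t3: s5 (payoff 2); vs t4: s1 (payoff 6).
Agent 2's best responses — vs s1: t2 (payoff 4); vs s2: t3 (payoff 8); vs s3: t3 (payoff 3); vs s4: t1 (payoff 8); vs s5: t4 (payoff 6).
No cell has both players best-responding. For instance, Agent 1's best reply to t2 is s5, but against s5 Agent 2 prefers t4 over t2.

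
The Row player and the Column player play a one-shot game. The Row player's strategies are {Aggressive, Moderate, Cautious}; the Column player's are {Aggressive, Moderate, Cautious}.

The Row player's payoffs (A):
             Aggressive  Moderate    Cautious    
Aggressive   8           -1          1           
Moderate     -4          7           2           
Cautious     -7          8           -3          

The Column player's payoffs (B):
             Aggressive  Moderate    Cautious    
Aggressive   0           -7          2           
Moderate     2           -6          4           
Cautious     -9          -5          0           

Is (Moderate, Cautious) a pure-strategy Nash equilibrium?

Yes

Holding the Column player at Cautious: the Row player gets 2 from Moderate, versus 1 from Aggressive, -3 from Cautious. No profitable deviation for the Row player.
Holding the Row player at Moderate: the Column player gets 4 from Cautious, versus 2 from Aggressive, -6 from Moderate. No profitable deviation for the Column player either.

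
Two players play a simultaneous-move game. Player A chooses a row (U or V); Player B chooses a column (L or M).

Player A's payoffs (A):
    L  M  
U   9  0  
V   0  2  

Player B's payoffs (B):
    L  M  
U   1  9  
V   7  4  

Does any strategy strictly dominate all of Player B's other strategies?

A strategy is strictly dominant if it gives Player B a strictly higher payoff than every other strategy, against every choice by the opponent.
L is not dominant: against U, M gives 9 > 1.
M is not dominant: against V, L gives 7 > 4.
No single strategy is best against every opponent action.

No strictly dominant strategy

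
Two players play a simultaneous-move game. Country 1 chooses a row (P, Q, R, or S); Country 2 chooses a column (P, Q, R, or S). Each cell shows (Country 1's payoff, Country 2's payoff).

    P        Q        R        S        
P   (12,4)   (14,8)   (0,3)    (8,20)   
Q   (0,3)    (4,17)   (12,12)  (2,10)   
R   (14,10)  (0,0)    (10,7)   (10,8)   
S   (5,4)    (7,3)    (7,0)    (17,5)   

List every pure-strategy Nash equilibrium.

Check mutual best responses: a cell is a NE iff neither player can gain by unilaterally deviating.
Country 1's best responses — vs P: R (payoff 14); vs Q: P (payoff 14); vs R: Q (payoff 12); vs S: S (payoff 17).
Country 2's best responses — vs P: S (payoff 20); vs Q: Q (payoff 17); vs R: P (payoff 10); vs S: S (payoff 5).
Mutual best responses occur at (R, P) and (S, S); at each, neither player gains by switching.

(R, P) and (S, S)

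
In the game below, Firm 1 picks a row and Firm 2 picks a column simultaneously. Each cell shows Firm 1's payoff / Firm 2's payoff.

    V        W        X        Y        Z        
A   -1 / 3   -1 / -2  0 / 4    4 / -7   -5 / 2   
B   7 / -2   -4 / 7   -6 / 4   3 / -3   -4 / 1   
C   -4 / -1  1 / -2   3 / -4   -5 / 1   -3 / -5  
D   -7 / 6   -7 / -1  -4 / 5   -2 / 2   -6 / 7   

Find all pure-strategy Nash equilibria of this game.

A profile is a Nash equilibrium when each player is best-responding to the other.
Firm 1's best responses — vs V: B (payoff 7); vs W: C (payoff 1); vs X: C (payoff 3); vs Y: A (payoff 4); vs Z: C (payoff -3).
Firm 2's best responses — vs A: X (payoff 4); vs B: W (payoff 7); vs C: Y (payoff 1); vs D: Z (payoff 7).
No cell has both players best-responding. For instance, Firm 1's best reply to X is C, but against C Firm 2 prefers Y over X.

None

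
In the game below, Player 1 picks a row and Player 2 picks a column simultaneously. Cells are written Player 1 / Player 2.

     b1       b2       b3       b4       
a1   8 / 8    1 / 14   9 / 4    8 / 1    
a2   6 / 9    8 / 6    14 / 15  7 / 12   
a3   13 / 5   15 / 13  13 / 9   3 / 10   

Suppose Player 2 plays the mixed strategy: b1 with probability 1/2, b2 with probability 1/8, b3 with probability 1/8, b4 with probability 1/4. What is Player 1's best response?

a3

Player 1's best reply maximizes expected payoff against the mix.
a1: (1/2)·8 + (1/8)·1 + (1/8)·9 + (1/4)·8 = 29/4
a2: (1/2)·6 + (1/8)·8 + (1/8)·14 + (1/4)·7 = 15/2
a3: (1/2)·13 + (1/8)·15 + (1/8)·13 + (1/4)·3 = 43/4
Highest expected payoff is 43/4, from a3.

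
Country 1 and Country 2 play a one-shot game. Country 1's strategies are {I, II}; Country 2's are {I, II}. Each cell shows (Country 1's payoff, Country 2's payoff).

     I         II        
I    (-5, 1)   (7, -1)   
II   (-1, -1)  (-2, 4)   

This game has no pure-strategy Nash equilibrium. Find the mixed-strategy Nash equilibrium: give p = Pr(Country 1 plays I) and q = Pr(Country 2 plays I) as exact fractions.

p = 5/7, q = 9/13

Each player's mixing probability is pinned down by making the *other* player indifferent.
Country 2 indifferent between I and II: p·1 + (1−p)·(-1) = p·(-1) + (1−p)·4 ⟹ (-1) + 2p = 4 + (-5)p ⟹ p = 5/7.
Country 1 indifferent between I and II: q·(-5) + (1−q)·7 = q·(-1) + (1−q)·(-2) ⟹ 7 + (-12)q = (-2) + 1q ⟹ q = 9/13.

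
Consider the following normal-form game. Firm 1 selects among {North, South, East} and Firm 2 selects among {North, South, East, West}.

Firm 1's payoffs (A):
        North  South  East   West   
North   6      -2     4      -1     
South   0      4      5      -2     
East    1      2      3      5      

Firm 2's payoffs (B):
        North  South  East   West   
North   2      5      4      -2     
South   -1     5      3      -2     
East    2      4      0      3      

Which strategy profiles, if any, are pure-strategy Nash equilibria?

Find each player's best response to every opponent strategy; NE are the intersections.
Firm 1's best responses — vs North: North (payoff 6); vs South: South (payoff 4); vs East: South (payoff 5); vs West: East (payoff 5).
Firm 2's best responses — vs North: South (payoff 5); vs South: South (payoff 5); vs East: South (payoff 4).
The only mutual best response is (South, South); neither player gains by switching there.

(South, South)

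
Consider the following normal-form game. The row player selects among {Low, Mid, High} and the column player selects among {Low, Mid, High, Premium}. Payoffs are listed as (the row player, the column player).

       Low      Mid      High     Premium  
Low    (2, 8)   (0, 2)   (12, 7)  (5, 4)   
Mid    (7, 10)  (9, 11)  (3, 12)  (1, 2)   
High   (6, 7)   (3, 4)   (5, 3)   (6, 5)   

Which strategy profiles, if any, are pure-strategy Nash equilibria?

Check mutual best responses: a cell is a NE iff neither player can gain by unilaterally deviating.
The row player's best responses — vs Low: Mid (payoff 7); vs Mid: Mid (payoff 9); vs High: Low (payoff 12); vs Premium: High (payoff 6).
The column player's best responses — vs Low: Low (payoff 8); vs Mid: High (payoff 12); vs High: Low (payoff 7).
No cell has both players best-responding. For instance, the row player's best reply to Premium is High, but against High the column player prefers Low over Premium.

There is no pure-strategy Nash equilibrium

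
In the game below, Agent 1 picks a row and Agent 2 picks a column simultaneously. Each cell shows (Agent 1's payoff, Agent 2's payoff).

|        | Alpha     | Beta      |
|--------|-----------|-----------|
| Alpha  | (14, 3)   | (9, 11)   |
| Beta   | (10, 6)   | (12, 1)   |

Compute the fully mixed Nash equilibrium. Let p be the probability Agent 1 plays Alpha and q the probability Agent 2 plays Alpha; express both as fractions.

Each player's mixing probability is pinned down by making the *other* player indifferent.
Agent 2 indifferent between Alpha and Beta: p·3 + (1−p)·6 = p·11 + (1−p)·1 ⟹ 6 + (-3)p = 1 + 10p ⟹ p = 5/13.
Agent 1 indifferent between Alpha and Beta: q·14 + (1−q)·9 = q·10 + (1−q)·12 ⟹ 9 + 5q = 12 + (-2)q ⟹ q = 3/7.

p = 5/13, q = 3/7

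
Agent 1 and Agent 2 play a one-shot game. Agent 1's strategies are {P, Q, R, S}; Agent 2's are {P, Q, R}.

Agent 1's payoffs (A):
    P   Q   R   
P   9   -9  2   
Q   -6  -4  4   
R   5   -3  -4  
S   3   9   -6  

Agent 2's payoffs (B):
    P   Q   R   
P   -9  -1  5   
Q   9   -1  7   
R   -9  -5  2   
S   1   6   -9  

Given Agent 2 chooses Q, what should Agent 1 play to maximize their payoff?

S

With Agent 2 fixed at Q, Agent 1's payoffs are: P → -9, Q → -4, R → -3, S → 9.
The maximum is 9, achieved by S.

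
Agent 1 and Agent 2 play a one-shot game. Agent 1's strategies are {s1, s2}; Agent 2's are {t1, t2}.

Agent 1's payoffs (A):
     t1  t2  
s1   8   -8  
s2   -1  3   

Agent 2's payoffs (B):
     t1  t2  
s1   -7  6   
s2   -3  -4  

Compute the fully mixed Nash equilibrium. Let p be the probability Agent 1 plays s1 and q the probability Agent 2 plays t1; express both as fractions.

p = 1/14, q = 11/20

In a mixed NE each player is indifferent between their pure strategies, so the opponent's mix sets the indifference.
Agent 2 indifferent between t1 and t2: p·(-7) + (1−p)·(-3) = p·6 + (1−p)·(-4) ⟹ (-3) + (-4)p = (-4) + 10p ⟹ p = 1/14.
Agent 1 indifferent between s1 and s2: q·8 + (1−q)·(-8) = q·(-1) + (1−q)·3 ⟹ (-8) + 16q = 3 + (-4)q ⟹ q = 11/20.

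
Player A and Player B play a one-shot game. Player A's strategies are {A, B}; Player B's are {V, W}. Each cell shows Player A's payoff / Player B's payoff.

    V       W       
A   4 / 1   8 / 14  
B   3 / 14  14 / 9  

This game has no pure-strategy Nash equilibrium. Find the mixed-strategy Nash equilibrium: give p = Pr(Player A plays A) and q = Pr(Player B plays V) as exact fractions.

In a mixed NE each player is indifferent between their pure strategies, so the opponent's mix sets the indifference.
Player B indifferent between V and W: p·1 + (1−p)·14 = p·14 + (1−p)·9 ⟹ 14 + (-13)p = 9 + 5p ⟹ p = 5/18.
Player A indifferent between A and B: q·4 + (1−q)·8 = q·3 + (1−q)·14 ⟹ 8 + (-4)q = 14 + (-11)q ⟹ q = 6/7.

p = 5/18, q = 6/7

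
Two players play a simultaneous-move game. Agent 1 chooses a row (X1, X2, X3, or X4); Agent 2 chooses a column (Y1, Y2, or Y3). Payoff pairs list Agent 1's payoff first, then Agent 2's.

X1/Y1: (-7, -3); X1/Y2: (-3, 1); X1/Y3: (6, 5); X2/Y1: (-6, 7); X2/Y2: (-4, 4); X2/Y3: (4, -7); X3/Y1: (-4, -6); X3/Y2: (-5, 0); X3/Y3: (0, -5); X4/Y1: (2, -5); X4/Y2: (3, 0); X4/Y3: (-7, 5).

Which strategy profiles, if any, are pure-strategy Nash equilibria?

Find each player's best response to every opponent strategy; NE are the intersections.
Agent 1's best responses — vs Y1: X4 (payoff 2); vs Y2: X4 (payoff 3); vs Y3: X1 (payoff 6).
Agent 2's best responses — vs X1: Y3 (payoff 5); vs X2: Y1 (payoff 7); vs X3: Y2 (payoff 0); vs X4: Y3 (payoff 5).
The only mutual best response is (X1, Y3); neither player gains by switching there.

(X1, Y3)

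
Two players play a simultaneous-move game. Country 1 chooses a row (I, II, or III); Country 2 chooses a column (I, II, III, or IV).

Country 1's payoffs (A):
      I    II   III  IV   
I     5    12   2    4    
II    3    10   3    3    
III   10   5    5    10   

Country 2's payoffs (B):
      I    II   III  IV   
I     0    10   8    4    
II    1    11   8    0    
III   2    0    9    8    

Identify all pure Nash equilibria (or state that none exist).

Find each player's best response to every opponent strategy; NE are the intersections.
Country 1's best responses — vs I: III (payoff 10); vs II: I (payoff 12); vs III: III (payoff 5); vs IV: III (payoff 10).
Country 2's best responses — vs I: II (payoff 10); vs II: II (payoff 11); vs III: III (payoff 9).
Mutual best responses occur at (I, II) and (III, III); at each, neither player gains by switching.

(I, II) and (III, III)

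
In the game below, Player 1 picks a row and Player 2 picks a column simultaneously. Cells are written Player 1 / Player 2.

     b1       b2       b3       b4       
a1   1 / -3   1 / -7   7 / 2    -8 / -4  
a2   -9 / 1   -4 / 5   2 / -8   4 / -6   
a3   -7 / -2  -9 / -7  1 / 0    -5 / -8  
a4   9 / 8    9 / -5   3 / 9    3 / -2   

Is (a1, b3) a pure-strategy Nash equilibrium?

Holding Player 2 at b3: Player 1 gets 7 from a1, versus 2 from a2, 1 from a3, 3 from a4. No profitable deviation for Player 1.
Holding Player 1 at a1: Player 2 gets 2 from b3, versus -3 from b1, -7 from b2, -4 from b4. No profitable deviation for Player 2 either.

Yes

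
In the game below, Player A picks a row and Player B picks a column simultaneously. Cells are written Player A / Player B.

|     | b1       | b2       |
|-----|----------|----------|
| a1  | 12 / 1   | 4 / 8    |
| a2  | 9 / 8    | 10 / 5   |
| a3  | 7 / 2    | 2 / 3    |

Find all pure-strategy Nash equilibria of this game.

No pure-strategy Nash equilibrium

Check mutual best responses: a cell is a NE iff neither player can gain by unilaterally deviating.
Player A's best responses — vs b1: a1 (payoff 12); vs b2: a2 (payoff 10).
Player B's best responses — vs a1: b2 (payoff 8); vs a2: b1 (payoff 8); vs a3: b2 (payoff 3).
No cell has both players best-responding. For instance, Player A's best reply to b1 is a1, but against a1 Player B prefers b2 over b1.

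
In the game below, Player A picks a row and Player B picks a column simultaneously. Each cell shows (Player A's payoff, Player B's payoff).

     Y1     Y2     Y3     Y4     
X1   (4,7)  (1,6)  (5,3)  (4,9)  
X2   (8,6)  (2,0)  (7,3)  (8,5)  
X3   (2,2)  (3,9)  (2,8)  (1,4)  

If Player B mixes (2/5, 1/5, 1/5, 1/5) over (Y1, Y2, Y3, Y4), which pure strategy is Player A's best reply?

X2

Player A's best reply maximizes expected payoff against the mix.
X1: (2/5)·4 + (1/5)·1 + (1/5)·5 + (1/5)·4 = 18/5
X2: (2/5)·8 + (1/5)·2 + (1/5)·7 + (1/5)·8 = 33/5
X3: (2/5)·2 + (1/5)·3 + (1/5)·2 + (1/5)·1 = 2
Highest expected payoff is 33/5, from X2.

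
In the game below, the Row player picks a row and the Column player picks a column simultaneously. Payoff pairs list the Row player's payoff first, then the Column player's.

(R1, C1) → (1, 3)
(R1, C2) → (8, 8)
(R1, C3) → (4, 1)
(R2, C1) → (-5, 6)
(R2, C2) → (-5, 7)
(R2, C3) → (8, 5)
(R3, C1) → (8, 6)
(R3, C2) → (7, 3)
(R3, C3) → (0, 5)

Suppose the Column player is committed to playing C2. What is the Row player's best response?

With the Column player fixed at C2, the Row player's payoffs are: R1 → 8, R2 → -5, R3 → 7.
The maximum is 8, achieved by R1.

R1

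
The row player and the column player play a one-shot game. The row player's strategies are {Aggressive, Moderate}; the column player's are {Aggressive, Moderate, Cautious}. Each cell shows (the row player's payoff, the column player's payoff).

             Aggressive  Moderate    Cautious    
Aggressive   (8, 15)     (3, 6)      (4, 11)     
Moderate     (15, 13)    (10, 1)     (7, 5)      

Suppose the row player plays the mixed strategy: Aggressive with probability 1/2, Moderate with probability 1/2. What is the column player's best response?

Compute the column player's expected payoff from each pure strategy against the given mix.
Aggressive: (1/2)·15 + (1/2)·13 = 14
Moderate: (1/2)·6 + (1/2)·1 = 7/2
Cautious: (1/2)·11 + (1/2)·5 = 8
Highest expected payoff is 14, from Aggressive.

Aggressive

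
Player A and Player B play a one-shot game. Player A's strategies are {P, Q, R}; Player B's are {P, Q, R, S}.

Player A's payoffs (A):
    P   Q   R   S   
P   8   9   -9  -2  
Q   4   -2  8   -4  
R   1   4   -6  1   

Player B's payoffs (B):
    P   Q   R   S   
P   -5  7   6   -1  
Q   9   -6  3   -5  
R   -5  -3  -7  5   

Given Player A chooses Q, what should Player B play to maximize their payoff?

With Player A fixed at Q, Player B's payoffs are: P → 9, Q → -6, R → 3, S → -5.
The maximum is 9, achieved by P.

P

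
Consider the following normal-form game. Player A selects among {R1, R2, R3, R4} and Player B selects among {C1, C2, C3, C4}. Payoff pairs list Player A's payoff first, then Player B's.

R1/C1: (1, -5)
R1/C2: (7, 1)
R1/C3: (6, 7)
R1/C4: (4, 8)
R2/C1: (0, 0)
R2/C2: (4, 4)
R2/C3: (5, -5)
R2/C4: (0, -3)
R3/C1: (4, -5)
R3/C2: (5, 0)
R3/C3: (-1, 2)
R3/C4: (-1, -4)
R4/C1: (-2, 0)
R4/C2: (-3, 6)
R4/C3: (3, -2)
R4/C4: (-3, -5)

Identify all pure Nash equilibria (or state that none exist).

(R1, C4)

A profile is a Nash equilibrium when each player is best-responding to the other.
Player A's best responses — vs C1: R3 (payoff 4); vs C2: R1 (payoff 7); vs C3: R1 (payoff 6); vs C4: R1 (payoff 4).
Player B's best responses — vs R1: C4 (payoff 8); vs R2: C2 (payoff 4); vs R3: C3 (payoff 2); vs R4: C2 (payoff 6).
The only mutual best response is (R1, C4); neither player gains by switching there.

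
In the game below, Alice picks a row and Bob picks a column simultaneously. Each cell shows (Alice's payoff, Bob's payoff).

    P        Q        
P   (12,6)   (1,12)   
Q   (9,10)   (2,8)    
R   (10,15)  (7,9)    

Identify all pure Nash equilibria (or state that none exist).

A profile is a Nash equilibrium when each player is best-responding to the other.
Alice's best responses — vs P: P (payoff 12); vs Q: R (payoff 7).
Bob's best responses — vs P: Q (payoff 12); vs Q: P (payoff 10); vs R: P (payoff 15).
No cell has both players best-responding. For instance, Alice's best reply to P is P, but against P Bob prefers Q over P.

None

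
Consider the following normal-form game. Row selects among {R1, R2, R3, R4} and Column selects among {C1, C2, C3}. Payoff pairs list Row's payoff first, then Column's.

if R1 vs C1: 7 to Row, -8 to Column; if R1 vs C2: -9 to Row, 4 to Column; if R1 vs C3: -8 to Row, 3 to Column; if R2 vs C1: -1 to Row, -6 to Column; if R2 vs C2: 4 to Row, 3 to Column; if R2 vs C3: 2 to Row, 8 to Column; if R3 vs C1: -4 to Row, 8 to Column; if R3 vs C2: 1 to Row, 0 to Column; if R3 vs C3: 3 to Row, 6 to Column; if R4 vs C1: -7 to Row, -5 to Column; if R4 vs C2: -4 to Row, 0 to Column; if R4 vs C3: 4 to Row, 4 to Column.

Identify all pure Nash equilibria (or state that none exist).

Find each player's best response to every opponent strategy; NE are the intersections.
Row's best responses — vs C1: R1 (payoff 7); vs C2: R2 (payoff 4); vs C3: R4 (payoff 4).
Column's best responses — vs R1: C2 (payoff 4); vs R2: C3 (payoff 8); vs R3: C1 (payoff 8); vs R4: C3 (payoff 4).
The only mutual best response is (R4, C3); neither player gains by switching there.

(R4, C3)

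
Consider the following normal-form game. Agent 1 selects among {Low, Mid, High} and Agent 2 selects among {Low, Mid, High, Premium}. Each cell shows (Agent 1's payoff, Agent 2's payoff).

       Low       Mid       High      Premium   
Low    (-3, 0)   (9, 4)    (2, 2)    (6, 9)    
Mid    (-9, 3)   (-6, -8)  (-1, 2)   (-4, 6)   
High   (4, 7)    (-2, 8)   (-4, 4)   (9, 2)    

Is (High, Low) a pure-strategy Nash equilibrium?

No

Holding Agent 2 at Low: Agent 1 gets 4 from High, versus -3 from Low, -9 from Mid. No profitable deviation for Agent 1.
Holding Agent 1 at High: Agent 2 gets 7 from Low but could get 8 by switching to Mid. Agent 2 has a profitable deviation.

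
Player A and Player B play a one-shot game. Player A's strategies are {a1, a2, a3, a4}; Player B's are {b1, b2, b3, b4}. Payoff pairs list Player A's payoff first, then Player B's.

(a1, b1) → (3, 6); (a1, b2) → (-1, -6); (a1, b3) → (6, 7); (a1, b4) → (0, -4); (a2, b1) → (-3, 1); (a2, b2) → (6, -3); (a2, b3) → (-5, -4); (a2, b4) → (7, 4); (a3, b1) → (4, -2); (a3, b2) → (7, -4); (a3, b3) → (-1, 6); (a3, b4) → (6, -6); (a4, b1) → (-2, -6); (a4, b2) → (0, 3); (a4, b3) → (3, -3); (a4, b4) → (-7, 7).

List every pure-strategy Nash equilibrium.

(a1, b3) and (a2, b4)

Find each player's best response to every opponent strategy; NE are the intersections.
Player A's best responses — vs b1: a3 (payoff 4); vs b2: a3 (payoff 7); vs b3: a1 (payoff 6); vs b4: a2 (payoff 7).
Player B's best responses — vs a1: b3 (payoff 7); vs a2: b4 (payoff 4); vs a3: b3 (payoff 6); vs a4: b4 (payoff 7).
Mutual best responses occur at (a1, b3) and (a2, b4); at each, neither player gains by switching.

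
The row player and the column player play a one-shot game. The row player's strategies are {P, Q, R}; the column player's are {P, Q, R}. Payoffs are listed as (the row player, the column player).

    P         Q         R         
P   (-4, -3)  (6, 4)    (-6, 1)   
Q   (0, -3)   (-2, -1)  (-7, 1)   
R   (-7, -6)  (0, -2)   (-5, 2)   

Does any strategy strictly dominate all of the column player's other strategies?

None

A strategy is strictly dominant if it gives the column player a strictly higher payoff than every other strategy, against every choice by the opponent.
P is not dominant: against P, Q gives 4 > -3.
Q is not dominant: against Q, R gives 1 > -1.
R is not dominant: against P, Q gives 4 > 1.
No single strategy is best against every opponent action.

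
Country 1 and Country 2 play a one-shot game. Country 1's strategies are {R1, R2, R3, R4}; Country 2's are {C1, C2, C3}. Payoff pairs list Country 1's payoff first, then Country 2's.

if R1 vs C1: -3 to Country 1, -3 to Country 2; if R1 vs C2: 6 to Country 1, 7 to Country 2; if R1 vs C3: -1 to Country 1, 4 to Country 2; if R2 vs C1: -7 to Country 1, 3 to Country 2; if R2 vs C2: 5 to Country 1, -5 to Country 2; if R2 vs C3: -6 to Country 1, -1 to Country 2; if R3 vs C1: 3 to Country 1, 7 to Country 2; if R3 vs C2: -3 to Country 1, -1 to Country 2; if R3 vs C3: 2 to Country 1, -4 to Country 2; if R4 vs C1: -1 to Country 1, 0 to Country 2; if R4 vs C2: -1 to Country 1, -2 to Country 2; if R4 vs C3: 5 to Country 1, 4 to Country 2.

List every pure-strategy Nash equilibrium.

(R1, C2), (R3, C1), and (R4, C3)

A profile is a Nash equilibrium when each player is best-responding to the other.
Country 1's best responses — vs C1: R3 (payoff 3); vs C2: R1 (payoff 6); vs C3: R4 (payoff 5).
Country 2's best responses — vs R1: C2 (payoff 7); vs R2: C1 (payoff 3); vs R3: C1 (payoff 7); vs R4: C3 (payoff 4).
Mutual best responses occur at (R1, C2), (R3, C1), and (R4, C3); at each, neither player gains by switching.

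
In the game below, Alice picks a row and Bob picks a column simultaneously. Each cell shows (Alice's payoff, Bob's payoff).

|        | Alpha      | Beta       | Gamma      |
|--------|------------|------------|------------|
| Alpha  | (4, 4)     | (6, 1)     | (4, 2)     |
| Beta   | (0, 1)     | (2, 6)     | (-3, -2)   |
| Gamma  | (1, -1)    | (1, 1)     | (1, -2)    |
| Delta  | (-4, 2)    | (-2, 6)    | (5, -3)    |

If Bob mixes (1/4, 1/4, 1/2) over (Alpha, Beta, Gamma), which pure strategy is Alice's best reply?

Alpha

Compute Alice's expected payoff from each pure strategy against the given mix.
Alpha: (1/4)·4 + (1/4)·6 + (1/2)·4 = 9/2
Beta: (1/4)·0 + (1/4)·2 + (1/2)·(-3) = -1
Gamma: (1/4)·1 + (1/4)·1 + (1/2)·1 = 1
Delta: (1/4)·(-4) + (1/4)·(-2) + (1/2)·5 = 1
Highest expected payoff is 9/2, from Alpha.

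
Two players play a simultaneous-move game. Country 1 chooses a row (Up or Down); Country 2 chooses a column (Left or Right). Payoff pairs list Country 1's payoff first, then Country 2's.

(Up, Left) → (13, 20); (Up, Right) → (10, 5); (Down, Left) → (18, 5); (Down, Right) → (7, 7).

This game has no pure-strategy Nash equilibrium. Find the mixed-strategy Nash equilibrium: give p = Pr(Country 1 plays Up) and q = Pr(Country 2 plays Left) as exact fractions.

p = 2/17, q = 3/8

In a mixed NE each player is indifferent between their pure strategies, so the opponent's mix sets the indifference.
Country 2 indifferent between Left and Right: p·20 + (1−p)·5 = p·5 + (1−p)·7 ⟹ 5 + 15p = 7 + (-2)p ⟹ p = 2/17.
Country 1 indifferent between Up and Down: q·13 + (1−q)·10 = q·18 + (1−q)·7 ⟹ 10 + 3q = 7 + 11q ⟹ q = 3/8.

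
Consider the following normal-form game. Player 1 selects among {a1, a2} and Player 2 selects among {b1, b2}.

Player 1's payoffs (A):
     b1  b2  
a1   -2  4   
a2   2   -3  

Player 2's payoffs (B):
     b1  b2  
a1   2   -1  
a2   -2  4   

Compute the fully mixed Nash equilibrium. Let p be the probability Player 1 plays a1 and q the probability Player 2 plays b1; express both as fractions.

p = 2/3, q = 7/11

Each player's mixing probability is pinned down by making the *other* player indifferent.
Player 2 indifferent between b1 and b2: p·2 + (1−p)·(-2) = p·(-1) + (1−p)·4 ⟹ (-2) + 4p = 4 + (-5)p ⟹ p = 2/3.
Player 1 indifferent between a1 and a2: q·(-2) + (1−q)·4 = q·2 + (1−q)·(-3) ⟹ 4 + (-6)q = (-3) + 5q ⟹ q = 7/11.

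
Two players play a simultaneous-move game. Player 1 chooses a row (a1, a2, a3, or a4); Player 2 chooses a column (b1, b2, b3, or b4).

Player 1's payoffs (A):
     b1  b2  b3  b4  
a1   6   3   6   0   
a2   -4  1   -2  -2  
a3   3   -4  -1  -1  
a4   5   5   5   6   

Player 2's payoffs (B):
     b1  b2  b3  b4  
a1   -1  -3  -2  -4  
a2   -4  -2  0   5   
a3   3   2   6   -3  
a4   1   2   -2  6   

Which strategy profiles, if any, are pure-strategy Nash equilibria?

(a1, b1) and (a4, b4)

Find each player's best response to every opponent strategy; NE are the intersections.
Player 1's best responses — vs b1: a1 (payoff 6); vs b2: a4 (payoff 5); vs b3: a1 (payoff 6); vs b4: a4 (payoff 6).
Player 2's best responses — vs a1: b1 (payoff -1); vs a2: b4 (payoff 5); vs a3: b3 (payoff 6); vs a4: b4 (payoff 6).
Mutual best responses occur at (a1, b1) and (a4, b4); at each, neither player gains by switching.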